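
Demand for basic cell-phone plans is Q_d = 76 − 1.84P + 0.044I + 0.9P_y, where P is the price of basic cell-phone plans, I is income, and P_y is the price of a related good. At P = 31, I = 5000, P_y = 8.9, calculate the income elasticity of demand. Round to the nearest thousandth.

Q_d = 76 − 1.84(31) + 0.044(5000) + 0.9(8.9) = 76 − 57.04 + 220 + 8.01 = 246.97.
∂Q_d/∂I = +0.044, so E_I = 0.044·(5000/246.97) ≈ 0.891.
E_I ∈ (0,1): normal good (necessity).

0.891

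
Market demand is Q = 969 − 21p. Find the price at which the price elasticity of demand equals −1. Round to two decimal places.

For linear demand Q = a − bp, E = −bp/(a − bp). |E| = 1 ⇒ bp = a − bp ⇒ p = a/(2b).
p = 969/(2·21) ≈ 23.07.

23.07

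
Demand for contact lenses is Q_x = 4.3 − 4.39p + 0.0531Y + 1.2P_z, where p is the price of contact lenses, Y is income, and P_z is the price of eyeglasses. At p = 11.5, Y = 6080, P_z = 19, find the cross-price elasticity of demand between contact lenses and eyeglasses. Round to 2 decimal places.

Evaluating quantity at (p, Y, P_z) gives Q_x = 4.3 − 4.39(11.5) + 0.0531(6080) + 1.2(19) = 4.3 − 50.485 + 322.848 + 22.8 = 299.463.
∂Q_x/∂P_z = +1.2, so E_xy = 1.2·(19/299.463) ≈ 0.08.
E_xy > 0: the goods are substitutes.

0.08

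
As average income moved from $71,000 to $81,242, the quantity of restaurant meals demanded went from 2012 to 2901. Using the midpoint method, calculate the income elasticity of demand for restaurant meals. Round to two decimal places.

%ΔQ = (2901 − 2012)/[(2012+2901)/2] = 889/2456.5 ≈ 0.3619.
%ΔY = (81,242 − 71,000)/[(71,000+81,242)/2] = 10242/76121 ≈ 0.1345.
E_I = %ΔQ/%ΔY ≈ 2.69.
E_I > 1: normal good (luxury).

2.69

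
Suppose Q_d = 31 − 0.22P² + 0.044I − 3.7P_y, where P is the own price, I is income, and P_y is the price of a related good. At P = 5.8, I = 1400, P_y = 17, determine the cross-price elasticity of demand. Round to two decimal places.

Substituting, Q_d = 31 − 0.22(5.8)² + 0.044(1400) − 3.7(17) = 31 − 7.4008 + 61.6 − 62.9 = 22.2992.
∂Q_d/∂P_y = −3.7, so E_xy = -3.7·(17/22.2992) ≈ -2.82.
E_xy < 0: the goods are complements.

-2.82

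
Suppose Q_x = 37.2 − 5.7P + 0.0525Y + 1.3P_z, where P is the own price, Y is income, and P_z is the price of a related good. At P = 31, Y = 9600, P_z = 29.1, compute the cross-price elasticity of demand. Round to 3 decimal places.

0.094

At the given point, Q_x = 37.2 − 5.7(31) + 0.0525(9600) + 1.3(29.1) = 37.2 − 176.7 + 504 + 37.83 = 402.33.
∂Q_x/∂P_z = +1.3, so E_xy = 1.3·(29.1/402.33) ≈ 0.094.
E_xy > 0: the goods are substitutes.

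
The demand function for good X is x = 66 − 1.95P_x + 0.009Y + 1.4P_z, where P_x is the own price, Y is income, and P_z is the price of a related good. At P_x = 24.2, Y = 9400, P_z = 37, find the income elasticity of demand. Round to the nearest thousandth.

0.545

Evaluating quantity at (P_x, Y, P_z) gives x = 66 − 1.95(24.2) + 0.009(9400) + 1.4(37) = 66 − 47.19 + 84.6 + 51.8 = 155.21.
∂x/∂Y = +0.009, so E_I = 0.009·(9400/155.21) ≈ 0.545.
E_I ∈ (0,1): normal good (necessity).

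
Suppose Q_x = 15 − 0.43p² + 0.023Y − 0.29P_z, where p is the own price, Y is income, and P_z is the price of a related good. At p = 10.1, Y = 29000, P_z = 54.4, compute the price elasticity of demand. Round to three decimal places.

-0.141

Q_x = 15 − 0.43(10.1)² + 0.023(29000) − 0.29(54.4) = 15 − 43.8643 + 667 − 15.776 = 622.3597.
∂Q_x/∂p = −2·0.43·p = -8.686, so E_p = -8.686·(10.1/622.3597) ≈ -0.141.
|E_p| < 1: demand is inelastic.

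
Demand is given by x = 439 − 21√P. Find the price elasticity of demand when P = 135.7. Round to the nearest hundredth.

At P = 135.7, x = 194.3703.
dx/dP = −21/(2√P) = −21/(2·11.649).
Point elasticity E = (dx/dP)·(P/x) = -0.9014 × 135.7/194.3703 ≈ -0.63.
|E| < 1, so demand is inelastic at this price.

-0.63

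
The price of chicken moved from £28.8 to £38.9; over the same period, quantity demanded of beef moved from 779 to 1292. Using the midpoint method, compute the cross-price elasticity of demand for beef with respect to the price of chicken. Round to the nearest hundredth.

1.66

%ΔQ_x = (1292 − 779)/[(779+1292)/2] = 513/1035.5 ≈ 0.4954.
%ΔP_y = (38.9 − 28.8)/[(28.8+38.9)/2] ≈ 0.2984.
E_xy = 0.4954/0.2984 ≈ 1.66.
E_xy > 0, so beef and chicken are substitutes.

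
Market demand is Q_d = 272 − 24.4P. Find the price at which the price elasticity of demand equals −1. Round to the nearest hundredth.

5.57

For linear demand Q_d = a − bP, E = −bP/(a − bP). |E| = 1 ⇒ bP = a − bP ⇒ P = a/(2b).
P = 272/(2·24.4) ≈ 5.57.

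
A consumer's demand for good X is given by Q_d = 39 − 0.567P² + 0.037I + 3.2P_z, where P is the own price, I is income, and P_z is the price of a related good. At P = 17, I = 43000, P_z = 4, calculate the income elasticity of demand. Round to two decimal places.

1.08

Q_d = 39 − 0.567(17)² + 0.037(43000) + 3.2(4) = 39 − 163.863 + 1591 + 12.8 = 1478.937.
∂Q_d/∂I = +0.037, so E_I = 0.037·(43000/1478.937) ≈ 1.08.
E_I > 1: normal good (luxury).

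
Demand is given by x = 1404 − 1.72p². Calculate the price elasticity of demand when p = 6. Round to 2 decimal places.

-0.09

At p = 6, x = 1342.08.
dx/dp = −2·1.72·p = −20.64.
Point elasticity E = (dx/dp)·(p/x) = -20.64 × 6/1342.08 ≈ -0.09.
|E| < 1, so demand is inelastic at this price.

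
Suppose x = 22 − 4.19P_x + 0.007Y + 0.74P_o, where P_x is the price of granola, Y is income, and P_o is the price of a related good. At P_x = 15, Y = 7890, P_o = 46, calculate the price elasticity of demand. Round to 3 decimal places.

Evaluating quantity at (P_x, Y, P_o) gives x = 22 − 4.19(15) + 0.007(7890) + 0.74(46) = 22 − 62.85 + 55.23 + 34.04 = 48.42.
∂x/∂P_x = −4.19, so E_p = (−4.19)·(15/48.42) ≈ -1.298.
|E_p| > 1: demand is elastic.

-1.298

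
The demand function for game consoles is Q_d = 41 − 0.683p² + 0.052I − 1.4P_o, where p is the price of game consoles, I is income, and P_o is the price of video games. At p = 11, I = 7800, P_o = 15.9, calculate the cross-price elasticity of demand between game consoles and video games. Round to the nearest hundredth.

Evaluating quantity at (p, I, P_o) gives Q_d = 41 − 0.683(11)² + 0.052(7800) − 1.4(15.9) = 41 − 82.643 + 405.6 − 22.26 = 341.697.
∂Q_d/∂P_o = −1.4, so E_xy = -1.4·(15.9/341.697) ≈ -0.07.
E_xy < 0: the goods are complements.

-0.07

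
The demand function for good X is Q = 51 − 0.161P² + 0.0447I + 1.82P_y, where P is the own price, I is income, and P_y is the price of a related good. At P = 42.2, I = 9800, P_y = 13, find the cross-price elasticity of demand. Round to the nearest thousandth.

Q = 51 − 0.161(42.2)² + 0.0447(9800) + 1.82(13) = 51 − 286.7152 + 438.06 + 23.66 = 226.0048.
∂Q/∂P_y = +1.82, so E_xy = 1.82·(13/226.0048) ≈ 0.105.
E_xy > 0: the goods are substitutes.

0.105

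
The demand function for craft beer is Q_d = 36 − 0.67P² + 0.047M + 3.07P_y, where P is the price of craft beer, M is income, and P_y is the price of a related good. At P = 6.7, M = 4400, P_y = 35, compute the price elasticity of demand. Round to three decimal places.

First evaluate Q_d: 36 − 0.67(6.7)² + 0.047(4400) + 3.07(35) = 36 − 30.0763 + 206.8 + 107.45 = 320.1737.
∂Q_d/∂P = −2·0.67·P = -8.978, so E_p = -8.978·(6.7/320.1737) ≈ -0.188.
|E_p| < 1: demand is inelastic.

-0.188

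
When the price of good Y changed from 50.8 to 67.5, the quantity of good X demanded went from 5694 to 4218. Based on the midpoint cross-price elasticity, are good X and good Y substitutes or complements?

complements

%ΔQ_x = (4218 − 5694)/[(5694+4218)/2] = -1476/4956 ≈ -0.2978.
%ΔP_y = (67.5 − 50.8)/[(50.8+67.5)/2] ≈ 0.2823.
E_xy = -0.2978/0.2823 ≈ -1.055.
E_xy < 0, so the goods are complements.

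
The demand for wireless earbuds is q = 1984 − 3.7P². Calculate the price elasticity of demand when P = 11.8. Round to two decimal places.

-0.70

At P = 11.8, q = 1468.812.
dq/dP = −2·3.7·P = −87.32.
Point elasticity E = (dq/dP)·(P/q) = -87.32 × 11.8/1468.812 ≈ -0.70.
|E| < 1, so demand is inelastic at this price.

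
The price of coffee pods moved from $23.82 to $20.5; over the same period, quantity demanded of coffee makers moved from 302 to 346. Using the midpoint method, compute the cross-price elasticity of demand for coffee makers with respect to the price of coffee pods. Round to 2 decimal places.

-0.91

%ΔQ_x = (346 − 302)/[(302+346)/2] = 44/324 ≈ 0.1358.
%ΔP_y = (20.5 − 23.82)/[(23.82+20.5)/2] ≈ -0.1498.
E_xy = 0.1358/-0.1498 ≈ -0.91.
E_xy < 0, so coffee makers and coffee pods are complements.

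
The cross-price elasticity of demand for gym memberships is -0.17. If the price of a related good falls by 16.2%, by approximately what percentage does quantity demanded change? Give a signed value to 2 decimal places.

2.75

%ΔQ ≈ E × %ΔP_y = (-0.17) × (-16.2%) ≈ 2.75%.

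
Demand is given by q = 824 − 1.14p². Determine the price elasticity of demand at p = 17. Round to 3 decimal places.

At p = 17, q = 494.54.
dq/dp = −2·1.14·p = −38.76.
Point elasticity E = (dq/dp)·(p/q) = -38.76 × 17/494.54 ≈ -1.332.
|E| > 1, so demand is elastic at this price.

-1.332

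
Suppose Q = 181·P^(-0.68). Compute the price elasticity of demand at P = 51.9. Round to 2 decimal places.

-0.68

For a Cobb–Douglas (constant-elasticity) form Q = A·P^α·…, the elasticity with respect to P equals the exponent α at every point.
Here the exponent on P is -0.68, so the price elasticity of demand is -0.68.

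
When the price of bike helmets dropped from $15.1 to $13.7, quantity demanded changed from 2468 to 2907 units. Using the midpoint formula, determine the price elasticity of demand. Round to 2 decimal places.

-1.68

%ΔQ = (2907 − 2468)/[(2468 + 2907)/2] = 439/2687.5 ≈ 0.1633.
%ΔP = (13.7 − 15.1)/[(15.1 + 13.7)/2] = -1.4/14.4 ≈ -0.0972.
Arc elasticity E = %ΔQ/%ΔP ≈ 0.1633/-0.0972 ≈ -1.68.
|E| > 1: demand is elastic over this range.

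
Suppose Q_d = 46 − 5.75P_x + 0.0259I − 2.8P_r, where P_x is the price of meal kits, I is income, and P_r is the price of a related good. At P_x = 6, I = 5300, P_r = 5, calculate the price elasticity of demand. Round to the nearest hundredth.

First evaluate Q_d: 46 − 5.75(6) + 0.0259(5300) − 2.8(5) = 46 − 34.5 + 137.27 − 14 = 134.77.
∂Q_d/∂P_x = −5.75, so E_p = (−5.75)·(6/134.77) ≈ -0.26.
|E_p| < 1: demand is inelastic.

-0.26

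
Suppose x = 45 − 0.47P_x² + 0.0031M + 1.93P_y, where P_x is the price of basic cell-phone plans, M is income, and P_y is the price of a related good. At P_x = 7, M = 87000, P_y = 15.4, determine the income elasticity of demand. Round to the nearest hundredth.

Substituting, x = 45 − 0.47(7)² + 0.0031(87000) + 1.93(15.4) = 45 − 23.03 + 269.7 + 29.722 = 321.392.
∂x/∂M = +0.0031, so E_I = 0.0031·(87000/321.392) ≈ 0.84.
E_I ∈ (0,1): normal good (necessity).

0.84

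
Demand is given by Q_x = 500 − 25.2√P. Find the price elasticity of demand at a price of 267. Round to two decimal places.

At P = 267, Q_x = 88.2286.
dQ_x/dP = −25.2/(2√P) = −25.2/(2·16.3401).
Point elasticity E = (dQ_x/dP)·(P/Q_x) = -0.7711 × 267/88.2286 ≈ -2.33.
|E| > 1, so demand is elastic at this price.

-2.33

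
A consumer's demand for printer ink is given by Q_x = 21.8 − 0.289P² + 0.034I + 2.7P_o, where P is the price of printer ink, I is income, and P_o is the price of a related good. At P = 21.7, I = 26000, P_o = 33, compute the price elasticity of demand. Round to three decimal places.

-0.317

At the given point, Q_x = 21.8 − 0.289(21.7)² + 0.034(26000) + 2.7(33) = 21.8 − 136.0872 + 884 + 89.1 = 858.8128.
∂Q_x/∂P = −2·0.289·P = -12.5426, so E_p = -12.5426·(21.7/858.8128) ≈ -0.317.
|E_p| < 1: demand is inelastic.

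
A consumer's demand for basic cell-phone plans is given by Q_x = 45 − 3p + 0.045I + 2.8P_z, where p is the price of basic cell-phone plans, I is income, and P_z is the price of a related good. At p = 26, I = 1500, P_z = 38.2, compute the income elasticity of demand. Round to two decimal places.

Evaluating quantity at (p, I, P_z) gives Q_x = 45 − 3(26) + 0.045(1500) + 2.8(38.2) = 45 − 78 + 67.5 + 106.96 = 141.46.
∂Q_x/∂I = +0.045, so E_I = 0.045·(1500/141.46) ≈ 0.48.
E_I ∈ (0,1): normal good (necessity).

0.48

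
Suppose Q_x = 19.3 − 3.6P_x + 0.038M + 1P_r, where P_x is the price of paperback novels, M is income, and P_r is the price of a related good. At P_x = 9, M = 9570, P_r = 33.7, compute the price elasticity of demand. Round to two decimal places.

-0.08

First evaluate Q_x: 19.3 − 3.6(9) + 0.038(9570) + 1(33.7) = 19.3 − 32.4 + 363.66 + 33.7 = 384.26.
∂Q_x/∂P_x = −3.6, so E_p = (−3.6)·(9/384.26) ≈ -0.08.
|E_p| < 1: demand is inelastic.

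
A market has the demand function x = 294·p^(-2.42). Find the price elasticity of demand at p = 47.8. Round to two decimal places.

For a Cobb–Douglas (constant-elasticity) form x = A·p^α·…, the elasticity with respect to p equals the exponent α at every point.
Here the exponent on p is -2.42, so the price elasticity of demand is -2.42.

-2.42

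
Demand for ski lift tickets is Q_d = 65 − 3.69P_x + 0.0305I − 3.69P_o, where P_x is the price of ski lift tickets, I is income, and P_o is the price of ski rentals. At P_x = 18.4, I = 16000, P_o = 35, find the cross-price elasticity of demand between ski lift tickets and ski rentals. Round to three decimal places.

-0.363

First evaluate Q_d: 65 − 3.69(18.4) + 0.0305(16000) − 3.69(35) = 65 − 67.896 + 488 − 129.15 = 355.954.
∂Q_d/∂P_o = −3.69, so E_xy = -3.69·(35/355.954) ≈ -0.363.
E_xy < 0: the goods are complements.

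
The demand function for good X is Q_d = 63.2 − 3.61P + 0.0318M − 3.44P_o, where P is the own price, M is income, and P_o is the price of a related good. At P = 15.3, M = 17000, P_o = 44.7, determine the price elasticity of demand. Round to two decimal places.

-0.14

First evaluate Q_d: 63.2 − 3.61(15.3) + 0.0318(17000) − 3.44(44.7) = 63.2 − 55.233 + 540.6 − 153.768 = 394.799.
∂Q_d/∂P = −3.61, so E_p = (−3.61)·(15.3/394.799) ≈ -0.14.
|E_p| < 1: demand is inelastic.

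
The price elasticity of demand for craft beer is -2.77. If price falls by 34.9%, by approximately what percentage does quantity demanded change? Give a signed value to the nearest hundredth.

96.67

%ΔQ ≈ E × %ΔP = (-2.77) × (-34.9%) ≈ 96.67%.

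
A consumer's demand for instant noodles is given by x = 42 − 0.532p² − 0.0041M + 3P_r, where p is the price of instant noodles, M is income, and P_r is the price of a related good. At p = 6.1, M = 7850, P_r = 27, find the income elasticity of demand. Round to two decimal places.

x = 42 − 0.532(6.1)² − 0.0041(7850) + 3(27) = 42 − 19.7957 − 32.185 + 81 = 71.0193.
∂x/∂M = −0.0041, so E_I = -0.0041·(7850/71.0193) ≈ -0.45.
E_I < 0: inferior good.

-0.45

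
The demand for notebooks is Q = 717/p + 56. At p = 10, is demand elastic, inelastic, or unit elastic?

inelastic

At p = 10, Q = 127.7.
dQ/dp = −717/p² = −7.17.
Point elasticity E = (dQ/dp)·(p/Q) = -7.17 × 10/127.7 ≈ -0.561.
|E| ≈ 0.561 < 1, so demand is inelastic.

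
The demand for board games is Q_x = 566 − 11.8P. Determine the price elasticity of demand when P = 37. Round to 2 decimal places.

At P = 37, Q_x = 129.4.
dQ_x/dP = −11.8.
Point elasticity E = (dQ_x/dP)·(P/Q_x) = -11.8 × 37/129.4 ≈ -3.37.
|E| > 1, so demand is elastic at this price.

-3.37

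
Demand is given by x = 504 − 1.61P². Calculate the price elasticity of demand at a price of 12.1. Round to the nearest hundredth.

At P = 12.1, x = 268.2799.
dx/dP = −2·1.61·P = −38.962.
Point elasticity E = (dx/dP)·(P/x) = -38.962 × 12.1/268.2799 ≈ -1.76.
|E| > 1, so demand is elastic at this price.

-1.76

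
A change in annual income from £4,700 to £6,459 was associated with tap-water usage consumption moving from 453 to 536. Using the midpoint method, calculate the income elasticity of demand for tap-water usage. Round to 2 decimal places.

0.53

%ΔQ = (536 − 453)/[(453+536)/2] = 83/494.5 ≈ 0.1678.
%ΔY = (6,459 − 4,700)/[(4,700+6,459)/2] = 1759/5579.5 ≈ 0.3153.
E_I = %ΔQ/%ΔY ≈ 0.53.
E_I ∈ (0,1): normal good (necessity).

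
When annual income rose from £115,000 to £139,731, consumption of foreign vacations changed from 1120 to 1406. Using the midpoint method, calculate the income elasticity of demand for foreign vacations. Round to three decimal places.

1.166

%ΔQ = (1406 − 1120)/[(1120+1406)/2] = 286/1263 ≈ 0.2264.
%ΔY = (139,731 − 115,000)/[(115,000+139,731)/2] = 24731/127365.5 ≈ 0.1942.
E_I = %ΔQ/%ΔY ≈ 1.166.
E_I > 1: normal good (luxury).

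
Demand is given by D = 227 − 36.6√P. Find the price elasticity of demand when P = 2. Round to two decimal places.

-0.15

At P = 2, D = 175.2398.
dD/dP = −36.6/(2√P) = −36.6/(2·1.4142).
Point elasticity E = (dD/dP)·(P/D) = -12.9401 × 2/175.2398 ≈ -0.15.
|E| < 1, so demand is inelastic at this price.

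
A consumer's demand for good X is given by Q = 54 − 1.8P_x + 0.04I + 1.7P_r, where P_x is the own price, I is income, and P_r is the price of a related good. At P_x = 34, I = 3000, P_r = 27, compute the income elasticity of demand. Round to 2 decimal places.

Q = 54 − 1.8(34) + 0.04(3000) + 1.7(27) = 54 − 61.2 + 120 + 45.9 = 158.7.
∂Q/∂I = +0.04, so E_I = 0.04·(3000/158.7) ≈ 0.76.
E_I ∈ (0,1): normal good (necessity).

0.76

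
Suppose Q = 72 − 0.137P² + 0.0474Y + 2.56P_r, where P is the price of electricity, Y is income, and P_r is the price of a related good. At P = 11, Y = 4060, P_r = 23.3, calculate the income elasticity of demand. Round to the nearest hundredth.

0.63

At the given point, Q = 72 − 0.137(11)² + 0.0474(4060) + 2.56(23.3) = 72 − 16.577 + 192.444 + 59.648 = 307.515.
∂Q/∂Y = +0.0474, so E_I = 0.0474·(4060/307.515) ≈ 0.63.
E_I ∈ (0,1): normal good (necessity).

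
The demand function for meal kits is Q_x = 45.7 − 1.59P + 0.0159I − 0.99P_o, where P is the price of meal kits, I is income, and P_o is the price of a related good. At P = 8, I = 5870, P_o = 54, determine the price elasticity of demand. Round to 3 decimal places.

-0.175

Q_x = 45.7 − 1.59(8) + 0.0159(5870) − 0.99(54) = 45.7 − 12.72 + 93.333 − 53.46 = 72.853.
∂Q_x/∂P = −1.59, so E_p = (−1.59)·(8/72.853) ≈ -0.175.
|E_p| < 1: demand is inelastic.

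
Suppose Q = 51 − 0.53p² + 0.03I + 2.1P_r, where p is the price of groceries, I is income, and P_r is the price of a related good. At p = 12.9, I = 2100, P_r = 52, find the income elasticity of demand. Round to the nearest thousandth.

0.467

Substituting, Q = 51 − 0.53(12.9)² + 0.03(2100) + 2.1(52) = 51 − 88.1973 + 63 + 109.2 = 135.0027.
∂Q/∂I = +0.03, so E_I = 0.03·(2100/135.0027) ≈ 0.467.
E_I ∈ (0,1): normal good (necessity).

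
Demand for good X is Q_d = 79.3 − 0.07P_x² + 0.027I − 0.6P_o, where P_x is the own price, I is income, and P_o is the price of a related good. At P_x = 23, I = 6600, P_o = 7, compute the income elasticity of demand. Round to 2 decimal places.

At the given point, Q_d = 79.3 − 0.07(23)² + 0.027(6600) − 0.6(7) = 79.3 − 37.03 + 178.2 − 4.2 = 216.27.
∂Q_d/∂I = +0.027, so E_I = 0.027·(6600/216.27) ≈ 0.82.
E_I ∈ (0,1): normal good (necessity).

0.82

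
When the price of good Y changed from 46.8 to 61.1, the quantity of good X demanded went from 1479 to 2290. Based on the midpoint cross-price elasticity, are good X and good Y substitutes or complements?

%ΔQ_x = (2290 − 1479)/[(1479+2290)/2] = 811/1884.5 ≈ 0.4304.
%ΔP_y = (61.1 − 46.8)/[(46.8+61.1)/2] ≈ 0.2651.
E_xy = 0.4304/0.2651 ≈ 1.624.
E_xy > 0, so the goods are substitutes.

substitutes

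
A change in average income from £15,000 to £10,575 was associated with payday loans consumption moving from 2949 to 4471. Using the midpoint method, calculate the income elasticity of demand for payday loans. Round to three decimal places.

-1.186

%ΔQ = (4471 − 2949)/[(2949+4471)/2] = 1522/3710 ≈ 0.4102.
%ΔI = (10,575 − 15,000)/[(15,000+10,575)/2] = -4425/12787.5 ≈ -0.3460.
E_I = %ΔQ/%ΔI ≈ -1.186.
E_I < 0: inferior good.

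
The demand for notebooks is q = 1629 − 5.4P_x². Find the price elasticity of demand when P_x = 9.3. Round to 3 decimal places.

At P_x = 9.3, q = 1161.954.
dq/dP_x = −2·5.4·P_x = −100.44.
Point elasticity E = (dq/dP_x)·(P_x/q) = -100.44 × 9.3/1161.954 ≈ -0.804.
|E| < 1, so demand is inelastic at this price.

-0.804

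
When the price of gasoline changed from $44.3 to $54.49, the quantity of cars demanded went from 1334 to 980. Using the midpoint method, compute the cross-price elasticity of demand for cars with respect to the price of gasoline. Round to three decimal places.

-1.483

%ΔQ_x = (980 − 1334)/[(1334+980)/2] = -354/1157 ≈ -0.3060.
%ΔP_y = (54.49 − 44.3)/[(44.3+54.49)/2] ≈ 0.2063.
E_xy = -0.3060/0.2063 ≈ -1.483.
E_xy < 0, so cars and gasoline are complements.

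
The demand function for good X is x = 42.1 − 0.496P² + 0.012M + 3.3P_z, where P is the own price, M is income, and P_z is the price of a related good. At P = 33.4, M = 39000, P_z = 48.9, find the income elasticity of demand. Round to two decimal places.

3.96

Evaluating quantity at (P, M, P_z) gives x = 42.1 − 0.496(33.4)² + 0.012(39000) + 3.3(48.9) = 42.1 − 553.3178 + 468 + 161.37 = 118.1522.
∂x/∂M = +0.012, so E_I = 0.012·(39000/118.1522) ≈ 3.96.
E_I > 1: normal good (luxury).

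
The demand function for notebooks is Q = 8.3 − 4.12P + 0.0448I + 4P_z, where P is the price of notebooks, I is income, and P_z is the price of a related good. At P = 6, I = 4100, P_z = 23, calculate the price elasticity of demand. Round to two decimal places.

At the given point, Q = 8.3 − 4.12(6) + 0.0448(4100) + 4(23) = 8.3 − 24.72 + 183.68 + 92 = 259.26.
∂Q/∂P = −4.12, so E_p = (−4.12)·(6/259.26) ≈ -0.10.
|E_p| < 1: demand is inelastic.

-0.10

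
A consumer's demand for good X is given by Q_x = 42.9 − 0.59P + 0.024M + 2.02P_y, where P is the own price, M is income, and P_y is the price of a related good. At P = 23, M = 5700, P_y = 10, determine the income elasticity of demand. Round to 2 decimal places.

0.73

At the given point, Q_x = 42.9 − 0.59(23) + 0.024(5700) + 2.02(10) = 42.9 − 13.57 + 136.8 + 20.2 = 186.33.
∂Q_x/∂M = +0.024, so E_I = 0.024·(5700/186.33) ≈ 0.73.
E_I ∈ (0,1): normal good (necessity).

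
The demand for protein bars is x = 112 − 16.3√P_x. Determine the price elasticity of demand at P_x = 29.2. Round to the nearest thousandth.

-1.841

At P_x = 29.2, x = 23.9197.
dx/dP_x = −16.3/(2√P_x) = −16.3/(2·5.4037).
Point elasticity E = (dx/dP_x)·(P_x/x) = -1.5082 × 29.2/23.9197 ≈ -1.841.
|E| > 1, so demand is elastic at this price.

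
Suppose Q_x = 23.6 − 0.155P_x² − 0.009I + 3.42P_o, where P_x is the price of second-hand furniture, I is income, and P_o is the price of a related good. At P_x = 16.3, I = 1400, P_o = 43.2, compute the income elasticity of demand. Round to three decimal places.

-0.107

Substituting, Q_x = 23.6 − 0.155(16.3)² − 0.009(1400) + 3.42(43.2) = 23.6 − 41.182 − 12.6 + 147.744 = 117.5621.
∂Q_x/∂I = −0.009, so E_I = -0.009·(1400/117.5621) ≈ -0.107.
E_I < 0: inferior good.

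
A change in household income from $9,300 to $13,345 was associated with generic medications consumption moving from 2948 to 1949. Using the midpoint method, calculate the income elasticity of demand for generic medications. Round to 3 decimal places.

-1.142

%ΔQ = (1949 − 2948)/[(2948+1949)/2] = -999/2448.5 ≈ -0.4080.
%ΔY = (13,345 − 9,300)/[(9,300+13,345)/2] = 4045/11322.5 ≈ 0.3573.
E_I = %ΔQ/%ΔY ≈ -1.142.
E_I < 0: inferior good.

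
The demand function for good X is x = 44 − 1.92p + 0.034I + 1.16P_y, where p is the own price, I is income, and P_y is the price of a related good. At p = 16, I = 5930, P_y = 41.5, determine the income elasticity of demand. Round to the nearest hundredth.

At the given point, x = 44 − 1.92(16) + 0.034(5930) + 1.16(41.5) = 44 − 30.72 + 201.62 + 48.14 = 263.04.
∂x/∂I = +0.034, so E_I = 0.034·(5930/263.04) ≈ 0.77.
E_I ∈ (0,1): normal good (necessity).

0.77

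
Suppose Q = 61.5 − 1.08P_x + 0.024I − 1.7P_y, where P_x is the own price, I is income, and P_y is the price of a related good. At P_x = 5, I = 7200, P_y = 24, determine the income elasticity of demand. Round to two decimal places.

0.92

At the given point, Q = 61.5 − 1.08(5) + 0.024(7200) − 1.7(24) = 61.5 − 5.4 + 172.8 − 40.8 = 188.1.
∂Q/∂I = +0.024, so E_I = 0.024·(7200/188.1) ≈ 0.92.
E_I ∈ (0,1): normal good (necessity).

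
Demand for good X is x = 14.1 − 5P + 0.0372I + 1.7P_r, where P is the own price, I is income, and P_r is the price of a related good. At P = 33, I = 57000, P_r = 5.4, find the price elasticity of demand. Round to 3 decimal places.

At the given point, x = 14.1 − 5(33) + 0.0372(57000) + 1.7(5.4) = 14.1 − 165 + 2120.4 + 9.18 = 1978.68.
∂x/∂P = −5, so E_p = (−5)·(33/1978.68) ≈ -0.083.
|E_p| < 1: demand is inelastic.

-0.083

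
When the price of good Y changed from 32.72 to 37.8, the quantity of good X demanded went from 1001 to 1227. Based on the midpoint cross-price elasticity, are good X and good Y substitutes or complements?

%ΔQ_x = (1227 − 1001)/[(1001+1227)/2] = 226/1114 ≈ 0.2029.
%ΔP_y = (37.8 − 32.72)/[(32.72+37.8)/2] ≈ 0.1441.
E_xy = 0.2029/0.1441 ≈ 1.408.
E_xy > 0, so the goods are substitutes.

substitutes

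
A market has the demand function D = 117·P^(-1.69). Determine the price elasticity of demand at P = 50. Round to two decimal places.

-1.69

For a Cobb–Douglas (constant-elasticity) form D = A·P^α·…, the elasticity with respect to P equals the exponent α at every point.
Here the exponent on P is -1.69, so the price elasticity of demand is -1.69.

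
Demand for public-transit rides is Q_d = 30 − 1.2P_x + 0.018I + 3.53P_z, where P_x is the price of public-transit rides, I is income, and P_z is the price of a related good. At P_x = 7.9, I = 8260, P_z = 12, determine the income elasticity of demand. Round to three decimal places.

Substituting, Q_d = 30 − 1.2(7.9) + 0.018(8260) + 3.53(12) = 30 − 9.48 + 148.68 + 42.36 = 211.56.
∂Q_d/∂I = +0.018, so E_I = 0.018·(8260/211.56) ≈ 0.703.
E_I ∈ (0,1): normal good (necessity).

0.703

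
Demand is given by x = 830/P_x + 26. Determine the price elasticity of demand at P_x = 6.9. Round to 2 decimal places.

-0.82

At P_x = 6.9, x = 146.2899.
dx/dP_x = −830/P_x² = −17.4333.
Point elasticity E = (dx/dP_x)·(P_x/x) = -17.4333 × 6.9/146.2899 ≈ -0.82.
|E| < 1, so demand is inelastic at this price.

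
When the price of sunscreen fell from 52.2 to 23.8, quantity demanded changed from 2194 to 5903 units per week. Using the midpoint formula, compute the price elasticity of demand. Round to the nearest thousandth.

%Δq = (5903 − 2194)/[(2194 + 5903)/2] = 3709/4048.5 ≈ 0.9161.
%ΔP = (23.8 − 52.2)/[(52.2 + 23.8)/2] = -28.4/38 ≈ -0.7474.
Arc elasticity E = %Δq/%ΔP ≈ 0.9161/-0.7474 ≈ -1.226.
|E| > 1: demand is elastic over this range.

-1.226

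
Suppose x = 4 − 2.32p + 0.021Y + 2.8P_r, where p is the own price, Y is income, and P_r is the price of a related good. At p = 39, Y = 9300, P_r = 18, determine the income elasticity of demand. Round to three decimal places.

1.227

Evaluating quantity at (p, Y, P_r) gives x = 4 − 2.32(39) + 0.021(9300) + 2.8(18) = 4 − 90.48 + 195.3 + 50.4 = 159.22.
∂x/∂Y = +0.021, so E_I = 0.021·(9300/159.22) ≈ 1.227.
E_I > 1: normal good (luxury).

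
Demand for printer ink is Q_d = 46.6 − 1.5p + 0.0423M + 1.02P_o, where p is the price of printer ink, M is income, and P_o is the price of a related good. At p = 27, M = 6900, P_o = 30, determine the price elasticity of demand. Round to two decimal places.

-0.12

First evaluate Q_d: 46.6 − 1.5(27) + 0.0423(6900) + 1.02(30) = 46.6 − 40.5 + 291.87 + 30.6 = 328.57.
∂Q_d/∂p = −1.5, so E_p = (−1.5)·(27/328.57) ≈ -0.12.
|E_p| < 1: demand is inelastic.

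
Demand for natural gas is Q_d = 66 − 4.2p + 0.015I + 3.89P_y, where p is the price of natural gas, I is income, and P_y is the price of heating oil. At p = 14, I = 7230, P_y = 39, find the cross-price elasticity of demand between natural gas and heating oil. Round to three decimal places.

0.567

First evaluate Q_d: 66 − 4.2(14) + 0.015(7230) + 3.89(39) = 66 − 58.8 + 108.45 + 151.71 = 267.36.
∂Q_d/∂P_y = +3.89, so E_xy = 3.89·(39/267.36) ≈ 0.567.
E_xy > 0: the goods are substitutes.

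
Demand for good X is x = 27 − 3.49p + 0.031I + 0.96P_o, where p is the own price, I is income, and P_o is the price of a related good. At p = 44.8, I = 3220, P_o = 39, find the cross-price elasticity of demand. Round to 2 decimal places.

Substituting, x = 27 − 3.49(44.8) + 0.031(3220) + 0.96(39) = 27 − 156.352 + 99.82 + 37.44 = 7.908.
∂x/∂P_o = +0.96, so E_xy = 0.96·(39/7.908) ≈ 4.73.
E_xy > 0: the goods are substitutes.

4.73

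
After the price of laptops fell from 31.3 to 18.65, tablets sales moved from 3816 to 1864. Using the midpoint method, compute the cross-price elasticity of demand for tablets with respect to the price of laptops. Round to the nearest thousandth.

1.357

%ΔQ_x = (1864 − 3816)/[(3816+1864)/2] = -1952/2840 ≈ -0.6873.
%ΔP_y = (18.65 − 31.3)/[(31.3+18.65)/2] ≈ -0.5065.
E_xy = -0.6873/-0.5065 ≈ 1.357.
E_xy > 0, so tablets and laptops are substitutes.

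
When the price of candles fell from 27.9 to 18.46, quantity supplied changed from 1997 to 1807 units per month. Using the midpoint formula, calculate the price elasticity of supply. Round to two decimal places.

0.25

%ΔQ = (1807 − 1997)/[(1997 + 1807)/2] = -190/1902 ≈ -0.0999.
%Δp = (18.46 − 27.9)/[(27.9 + 18.46)/2] = -9.44/23.18 ≈ -0.4072.
Arc elasticity E = %ΔQ/%Δp ≈ -0.0999/-0.4072 ≈ 0.25.
|E| < 1: supply is inelastic over this range.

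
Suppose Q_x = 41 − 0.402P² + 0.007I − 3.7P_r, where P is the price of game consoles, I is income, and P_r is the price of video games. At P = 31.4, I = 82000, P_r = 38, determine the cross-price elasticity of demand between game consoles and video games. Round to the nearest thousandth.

At the given point, Q_x = 41 − 0.402(31.4)² + 0.007(82000) − 3.7(38) = 41 − 396.3559 + 574 − 140.6 = 78.0441.
∂Q_x/∂P_r = −3.7, so E_xy = -3.7·(38/78.0441) ≈ -1.802.
E_xy < 0: the goods are complements.

-1.802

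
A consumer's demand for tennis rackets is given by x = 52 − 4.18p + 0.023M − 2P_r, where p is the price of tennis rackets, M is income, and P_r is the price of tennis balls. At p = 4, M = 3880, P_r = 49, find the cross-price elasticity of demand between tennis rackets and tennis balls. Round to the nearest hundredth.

At the given point, x = 52 − 4.18(4) + 0.023(3880) − 2(49) = 52 − 16.72 + 89.24 − 98 = 26.52.
∂x/∂P_r = −2, so E_xy = -2·(49/26.52) ≈ -3.70.
E_xy < 0: the goods are complements.

-3.70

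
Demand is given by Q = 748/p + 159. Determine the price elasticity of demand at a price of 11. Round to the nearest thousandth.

At p = 11, Q = 227.
dQ/dp = −748/p² = −6.1818.
Point elasticity E = (dQ/dp)·(p/Q) = -6.1818 × 11/227 ≈ -0.300.
|E| < 1, so demand is inelastic at this price.

-0.300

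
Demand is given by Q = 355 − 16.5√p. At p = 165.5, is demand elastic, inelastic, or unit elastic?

inelastic

At p = 165.5, Q = 142.7328.
dQ/dp = −16.5/(2√p) = −16.5/(2·12.8647).
Point elasticity E = (dQ/dp)·(p/Q) = -0.6413 × 165.5/142.7328 ≈ -0.744.
|E| ≈ 0.744 < 1, so demand is inelastic.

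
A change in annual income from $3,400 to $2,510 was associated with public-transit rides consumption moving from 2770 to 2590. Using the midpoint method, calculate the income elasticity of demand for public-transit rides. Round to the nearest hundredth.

%ΔQ = (2590 − 2770)/[(2770+2590)/2] = -180/2680 ≈ -0.0672.
%ΔM = (2,510 − 3,400)/[(3,400+2,510)/2] = -890/2955 ≈ -0.3012.
E_I = %ΔQ/%ΔM ≈ 0.22.
E_I ∈ (0,1): normal good (necessity).

0.22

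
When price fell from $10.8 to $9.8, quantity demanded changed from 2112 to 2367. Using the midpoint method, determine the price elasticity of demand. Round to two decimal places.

-1.17

%ΔQ = (2367 − 2112)/[(2112 + 2367)/2] = 255/2239.5 ≈ 0.1139.
%Δp = (9.8 − 10.8)/[(10.8 + 9.8)/2] = -1/10.3 ≈ -0.0971.
Arc elasticity E = %ΔQ/%Δp ≈ 0.1139/-0.0971 ≈ -1.17.
|E| > 1: demand is elastic over this range.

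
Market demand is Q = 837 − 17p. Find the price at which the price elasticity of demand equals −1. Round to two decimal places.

24.62

For linear demand Q = a − bp, E = −bp/(a − bp). |E| = 1 ⇒ bp = a − bp ⇒ p = a/(2b).
p = 837/(2·17) ≈ 24.62.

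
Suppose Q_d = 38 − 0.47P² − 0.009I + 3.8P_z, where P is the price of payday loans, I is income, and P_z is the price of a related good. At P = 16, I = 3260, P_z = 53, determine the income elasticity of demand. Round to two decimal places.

Substituting, Q_d = 38 − 0.47(16)² − 0.009(3260) + 3.8(53) = 38 − 120.32 − 29.34 + 201.4 = 89.74.
∂Q_d/∂I = −0.009, so E_I = -0.009·(3260/89.74) ≈ -0.33.
E_I < 0: inferior good.

-0.33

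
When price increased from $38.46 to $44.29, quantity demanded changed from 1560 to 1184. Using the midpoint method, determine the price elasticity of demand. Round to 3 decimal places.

%ΔQ = (1184 − 1560)/[(1560 + 1184)/2] = -376/1372 ≈ -0.2741.
%Δp = (44.29 − 38.46)/[(38.46 + 44.29)/2] = 5.83/41.375 ≈ 0.1409.
Arc elasticity E = %ΔQ/%Δp ≈ -0.2741/0.1409 ≈ -1.945.
|E| > 1: demand is elastic over this range.

-1.945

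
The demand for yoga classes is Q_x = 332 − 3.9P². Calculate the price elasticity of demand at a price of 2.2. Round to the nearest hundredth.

At P = 2.2, Q_x = 313.124.
dQ_x/dP = −2·3.9·P = −17.16.
Point elasticity E = (dQ_x/dP)·(P/Q_x) = -17.16 × 2.2/313.124 ≈ -0.12.
|E| < 1, so demand is inelastic at this price.

-0.12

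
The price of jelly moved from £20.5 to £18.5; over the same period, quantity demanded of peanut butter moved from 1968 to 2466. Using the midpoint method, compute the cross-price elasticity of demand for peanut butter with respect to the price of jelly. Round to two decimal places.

-2.19

%ΔQ_x = (2466 − 1968)/[(1968+2466)/2] = 498/2217 ≈ 0.2246.
%ΔP_y = (18.5 − 20.5)/[(20.5+18.5)/2] ≈ -0.1026.
E_xy = 0.2246/-0.1026 ≈ -2.19.
E_xy < 0, so peanut butter and jelly are complements.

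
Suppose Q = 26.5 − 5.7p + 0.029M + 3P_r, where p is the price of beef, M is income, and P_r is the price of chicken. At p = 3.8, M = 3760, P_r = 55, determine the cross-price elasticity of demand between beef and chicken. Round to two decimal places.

0.59

Substituting, Q = 26.5 − 5.7(3.8) + 0.029(3760) + 3(55) = 26.5 − 21.66 + 109.04 + 165 = 278.88.
∂Q/∂P_r = +3, so E_xy = 3·(55/278.88) ≈ 0.59.
E_xy > 0: the goods are substitutes.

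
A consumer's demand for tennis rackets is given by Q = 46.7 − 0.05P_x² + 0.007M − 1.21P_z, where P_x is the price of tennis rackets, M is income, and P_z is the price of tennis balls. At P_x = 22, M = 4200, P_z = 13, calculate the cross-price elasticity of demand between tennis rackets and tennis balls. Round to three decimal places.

Q = 46.7 − 0.05(22)² + 0.007(4200) − 1.21(13) = 46.7 − 24.2 + 29.4 − 15.73 = 36.17.
∂Q/∂P_z = −1.21, so E_xy = -1.21·(13/36.17) ≈ -0.435.
E_xy < 0: the goods are complements.

-0.435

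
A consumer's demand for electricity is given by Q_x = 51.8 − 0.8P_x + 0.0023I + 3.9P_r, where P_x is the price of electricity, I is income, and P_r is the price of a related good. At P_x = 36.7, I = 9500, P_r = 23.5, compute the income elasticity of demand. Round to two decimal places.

First evaluate Q_x: 51.8 − 0.8(36.7) + 0.0023(9500) + 3.9(23.5) = 51.8 − 29.36 + 21.85 + 91.65 = 135.94.
∂Q_x/∂I = +0.0023, so E_I = 0.0023·(9500/135.94) ≈ 0.16.
E_I ∈ (0,1): normal good (necessity).

0.16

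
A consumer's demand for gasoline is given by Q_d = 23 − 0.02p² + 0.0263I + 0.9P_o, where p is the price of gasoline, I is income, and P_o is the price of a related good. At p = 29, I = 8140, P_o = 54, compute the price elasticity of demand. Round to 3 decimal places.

-0.125

First evaluate Q_d: 23 − 0.02(29)² + 0.0263(8140) + 0.9(54) = 23 − 16.82 + 214.082 + 48.6 = 268.862.
∂Q_d/∂p = −2·0.02·p = -1.16, so E_p = -1.16·(29/268.862) ≈ -0.125.
|E_p| < 1: demand is inelastic.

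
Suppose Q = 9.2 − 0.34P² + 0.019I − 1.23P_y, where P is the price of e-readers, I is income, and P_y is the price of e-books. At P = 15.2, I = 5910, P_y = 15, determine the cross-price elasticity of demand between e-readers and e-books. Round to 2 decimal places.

-0.75

Substituting, Q = 9.2 − 0.34(15.2)² + 0.019(5910) − 1.23(15) = 9.2 − 78.5536 + 112.29 − 18.45 = 24.4864.
∂Q/∂P_y = −1.23, so E_xy = -1.23·(15/24.4864) ≈ -0.75.
E_xy < 0: the goods are complements.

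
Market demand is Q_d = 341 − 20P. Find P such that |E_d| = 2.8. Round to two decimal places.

Set −bP/(a − bP) = −2.8 ⇒ bP = 2.8(a − bP) ⇒ bP(1+2.8) = 2.8·a.
P = 2.8·341/(20·3.8) ≈ 12.56.

12.56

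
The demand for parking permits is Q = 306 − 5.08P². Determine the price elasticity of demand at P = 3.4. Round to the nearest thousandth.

At P = 3.4, Q = 247.2752.
dQ/dP = −2·5.08·P = −34.544.
Point elasticity E = (dQ/dP)·(P/Q) = -34.544 × 3.4/247.2752 ≈ -0.475.
|E| < 1, so demand is inelastic at this price.

-0.475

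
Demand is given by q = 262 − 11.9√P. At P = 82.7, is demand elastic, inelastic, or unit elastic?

At P = 82.7, q = 153.7819.
dq/dP = −11.9/(2√P) = −11.9/(2·9.094).
Point elasticity E = (dq/dP)·(P/q) = -0.6543 × 82.7/153.7819 ≈ -0.352.
|E| ≈ 0.352 < 1, so demand is inelastic.

inelastic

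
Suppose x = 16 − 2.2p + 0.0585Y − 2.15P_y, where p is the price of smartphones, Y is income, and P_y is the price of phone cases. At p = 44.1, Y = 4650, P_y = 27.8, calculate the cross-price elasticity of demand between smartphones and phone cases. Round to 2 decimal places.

x = 16 − 2.2(44.1) + 0.0585(4650) − 2.15(27.8) = 16 − 97.02 + 272.025 − 59.77 = 131.235.
∂x/∂P_y = −2.15, so E_xy = -2.15·(27.8/131.235) ≈ -0.46.
E_xy < 0: the goods are complements.

-0.46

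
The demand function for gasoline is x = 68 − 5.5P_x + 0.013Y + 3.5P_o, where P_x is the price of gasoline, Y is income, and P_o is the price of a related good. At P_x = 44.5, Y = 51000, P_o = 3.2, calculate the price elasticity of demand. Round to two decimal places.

Evaluating quantity at (P_x, Y, P_o) gives x = 68 − 5.5(44.5) + 0.013(51000) + 3.5(3.2) = 68 − 244.75 + 663 + 11.2 = 497.45.
∂x/∂P_x = −5.5, so E_p = (−5.5)·(44.5/497.45) ≈ -0.49.
|E_p| < 1: demand is inelastic.

-0.49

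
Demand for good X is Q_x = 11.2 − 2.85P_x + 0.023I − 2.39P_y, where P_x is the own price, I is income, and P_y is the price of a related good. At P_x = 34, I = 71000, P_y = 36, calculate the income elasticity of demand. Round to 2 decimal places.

Substituting, Q_x = 11.2 − 2.85(34) + 0.023(71000) − 2.39(36) = 11.2 − 96.9 + 1633 − 86.04 = 1461.26.
∂Q_x/∂I = +0.023, so E_I = 0.023·(71000/1461.26) ≈ 1.12.
E_I > 1: normal good (luxury).

1.12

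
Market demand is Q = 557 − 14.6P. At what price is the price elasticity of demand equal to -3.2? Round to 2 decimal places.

29.07

Set −bP/(a − bP) = −3.2 ⇒ bP = 3.2(a − bP) ⇒ bP(1+3.2) = 3.2·a.
P = 3.2·557/(14.6·4.2) ≈ 29.07.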